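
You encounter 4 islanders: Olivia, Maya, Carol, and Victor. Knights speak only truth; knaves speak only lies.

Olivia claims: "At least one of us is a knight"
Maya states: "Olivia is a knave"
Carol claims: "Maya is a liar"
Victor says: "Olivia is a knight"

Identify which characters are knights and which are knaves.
Olivia is a knight.
Maya is a knave.
Carol is a knight.
Victor is a knight.

Verification:
- Olivia (knight) says "At least one of us is a knight" - this is TRUE because Olivia, Carol, and Victor are knights.
- Maya (knave) says "Olivia is a knave" - this is FALSE (a lie) because Olivia is a knight.
- Carol (knight) says "Maya is a liar" - this is TRUE because Maya is a knave.
- Victor (knight) says "Olivia is a knight" - this is TRUE because Olivia is a knight.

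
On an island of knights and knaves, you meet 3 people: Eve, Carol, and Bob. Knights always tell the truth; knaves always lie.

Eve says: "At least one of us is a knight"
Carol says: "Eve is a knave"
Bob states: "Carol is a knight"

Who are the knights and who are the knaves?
Eve is a knight.
Carol is a knave.
Bob is a knave.

Verification:
- Eve (knight) says "At least one of us is a knight" - this is TRUE because Eve is a knight.
- Carol (knave) says "Eve is a knave" - this is FALSE (a lie) because Eve is a knight.
- Bob (knave) says "Carol is a knight" - this is FALSE (a lie) because Carol is a knave.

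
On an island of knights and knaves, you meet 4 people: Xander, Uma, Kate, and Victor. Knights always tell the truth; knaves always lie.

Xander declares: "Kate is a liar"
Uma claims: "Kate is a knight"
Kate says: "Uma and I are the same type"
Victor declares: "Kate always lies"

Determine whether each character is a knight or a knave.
Xander is a knave.
Uma is a knight.
Kate is a knight.
Victor is a knave.

Verification:
- Xander (knave) says "Kate is a liar" - this is FALSE (a lie) because Kate is a knight.
- Uma (knight) says "Kate is a knight" - this is TRUE because Kate is a knight.
- Kate (knight) says "Uma and I are the same type" - this is TRUE because Kate is a knight and Uma is a knight.
- Victor (knave) says "Kate always lies" - this is FALSE (a lie) because Kate is a knight.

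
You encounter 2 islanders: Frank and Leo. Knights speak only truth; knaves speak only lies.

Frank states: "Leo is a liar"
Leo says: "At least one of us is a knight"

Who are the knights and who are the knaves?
Frank is a knave.
Leo is a knight.

Verification:
- Frank (knave) says "Leo is a liar" - this is FALSE (a lie) because Leo is a knight.
- Leo (knight) says "At least one of us is a knight" - this is TRUE because Leo is a knight.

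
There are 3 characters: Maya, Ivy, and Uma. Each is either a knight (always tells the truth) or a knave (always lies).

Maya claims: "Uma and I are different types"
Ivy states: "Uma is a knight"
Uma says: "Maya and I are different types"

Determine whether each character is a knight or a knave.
Maya is a knave.
Ivy is a knave.
Uma is a knave.

Verification:
- Maya (knave) says "Uma and I are different types" - this is FALSE (a lie) because Maya is a knave and Uma is a knave.
- Ivy (knave) says "Uma is a knight" - this is FALSE (a lie) because Uma is a knave.
- Uma (knave) says "Maya and I are different types" - this is FALSE (a lie) because Uma is a knave and Maya is a knave.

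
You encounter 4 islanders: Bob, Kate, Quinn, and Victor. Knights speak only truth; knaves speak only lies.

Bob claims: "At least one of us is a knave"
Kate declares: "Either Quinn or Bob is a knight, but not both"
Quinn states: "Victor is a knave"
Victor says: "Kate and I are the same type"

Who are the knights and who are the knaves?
Bob is a knight.
Kate is a knight.
Quinn is a knave.
Victor is a knight.

Verification:
- Bob (knight) says "At least one of us is a knave" - this is TRUE because Quinn is a knave.
- Kate (knight) says "Either Quinn or Bob is a knight, but not both" - this is TRUE because Quinn is a knave and Bob is a knight.
- Quinn (knave) says "Victor is a knave" - this is FALSE (a lie) because Victor is a knight.
- Victor (knight) says "Kate and I are the same type" - this is TRUE because Victor is a knight and Kate is a knight.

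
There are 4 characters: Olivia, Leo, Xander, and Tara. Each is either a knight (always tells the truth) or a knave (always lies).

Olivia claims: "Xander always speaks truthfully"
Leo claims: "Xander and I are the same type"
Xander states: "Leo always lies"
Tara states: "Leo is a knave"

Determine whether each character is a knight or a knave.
Olivia is a knight.
Leo is a knave.
Xander is a knight.
Tara is a knight.

Verification:
- Olivia (knight) says "Xander always speaks truthfully" - this is TRUE because Xander is a knight.
- Leo (knave) says "Xander and I are the same type" - this is FALSE (a lie) because Leo is a knave and Xander is a knight.
- Xander (knight) says "Leo always lies" - this is TRUE because Leo is a knave.
- Tara (knight) says "Leo is a knave" - this is TRUE because Leo is a knave.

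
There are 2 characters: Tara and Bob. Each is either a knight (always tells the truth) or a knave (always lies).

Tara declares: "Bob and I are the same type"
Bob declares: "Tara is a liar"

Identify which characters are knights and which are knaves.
Tara is a knave.
Bob is a knight.

Verification:
- Tara (knave) says "Bob and I are the same type" - this is FALSE (a lie) because Tara is a knave and Bob is a knight.
- Bob (knight) says "Tara is a liar" - this is TRUE because Tara is a knave.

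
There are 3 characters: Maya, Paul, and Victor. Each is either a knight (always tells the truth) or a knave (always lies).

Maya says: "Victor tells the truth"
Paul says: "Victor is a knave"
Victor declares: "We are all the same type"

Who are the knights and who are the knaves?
Maya is a knave.
Paul is a knight.
Victor is a knave.

Verification:
- Maya (knave) says "Victor tells the truth" - this is FALSE (a lie) because Victor is a knave.
- Paul (knight) says "Victor is a knave" - this is TRUE because Victor is a knave.
- Victor (knave) says "We are all the same type" - this is FALSE (a lie) because Paul is a knight and Maya and Victor are knaves.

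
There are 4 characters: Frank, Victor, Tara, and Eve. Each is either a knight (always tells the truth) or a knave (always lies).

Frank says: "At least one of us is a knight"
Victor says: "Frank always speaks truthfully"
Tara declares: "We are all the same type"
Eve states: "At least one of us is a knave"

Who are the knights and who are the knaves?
Frank is a knight.
Victor is a knight.
Tara is a knave.
Eve is a knight.

Verification:
- Frank (knight) says "At least one of us is a knight" - this is TRUE because Frank, Victor, and Eve are knights.
- Victor (knight) says "Frank always speaks truthfully" - this is TRUE because Frank is a knight.
- Tara (knave) says "We are all the same type" - this is FALSE (a lie) because Frank, Victor, and Eve are knights and Tara is a knave.
- Eve (knight) says "At least one of us is a knave" - this is TRUE because Tara is a knave.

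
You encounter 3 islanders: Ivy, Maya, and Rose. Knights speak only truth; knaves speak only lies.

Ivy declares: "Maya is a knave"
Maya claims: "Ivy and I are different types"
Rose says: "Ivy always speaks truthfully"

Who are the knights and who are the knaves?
Ivy is a knave.
Maya is a knight.
Rose is a knave.

Verification:
- Ivy (knave) says "Maya is a knave" - this is FALSE (a lie) because Maya is a knight.
- Maya (knight) says "Ivy and I are different types" - this is TRUE because Maya is a knight and Ivy is a knave.
- Rose (knave) says "Ivy always speaks truthfully" - this is FALSE (a lie) because Ivy is a knave.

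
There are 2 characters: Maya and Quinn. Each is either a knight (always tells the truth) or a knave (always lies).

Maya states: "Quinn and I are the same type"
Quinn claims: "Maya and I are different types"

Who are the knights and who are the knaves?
Maya is a knave.
Quinn is a knight.

Verification:
- Maya (knave) says "Quinn and I are the same type" - this is FALSE (a lie) because Maya is a knave and Quinn is a knight.
- Quinn (knight) says "Maya and I are different types" - this is TRUE because Quinn is a knight and Maya is a knave.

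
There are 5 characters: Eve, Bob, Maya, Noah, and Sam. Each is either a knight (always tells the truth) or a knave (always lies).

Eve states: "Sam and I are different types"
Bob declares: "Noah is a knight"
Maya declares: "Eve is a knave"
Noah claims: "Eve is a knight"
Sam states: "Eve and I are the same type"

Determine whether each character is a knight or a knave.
Eve is a knight.
Bob is a knight.
Maya is a knave.
Noah is a knight.
Sam is a knave.

Verification:
- Eve (knight) says "Sam and I are different types" - this is TRUE because Eve is a knight and Sam is a knave.
- Bob (knight) says "Noah is a knight" - this is TRUE because Noah is a knight.
- Maya (knave) says "Eve is a knave" - this is FALSE (a lie) because Eve is a knight.
- Noah (knight) says "Eve is a knight" - this is TRUE because Eve is a knight.
- Sam (knave) says "Eve and I are the same type" - this is FALSE (a lie) because Sam is a knave and Eve is a knight.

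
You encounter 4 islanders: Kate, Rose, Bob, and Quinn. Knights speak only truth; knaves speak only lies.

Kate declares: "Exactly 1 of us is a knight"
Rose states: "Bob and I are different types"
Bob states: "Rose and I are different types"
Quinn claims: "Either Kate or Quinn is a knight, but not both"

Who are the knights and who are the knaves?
Kate is a knave.
Rose is a knave.
Bob is a knave.
Quinn is a knave.

Verification:
- Kate (knave) says "Exactly 1 of us is a knight" - this is FALSE (a lie) because there are 0 knights.
- Rose (knave) says "Bob and I are different types" - this is FALSE (a lie) because Rose is a knave and Bob is a knave.
- Bob (knave) says "Rose and I are different types" - this is FALSE (a lie) because Bob is a knave and Rose is a knave.
- Quinn (knave) says "Either Kate or Quinn is a knight, but not both" - this is FALSE (a lie) because Kate is a knave and Quinn is a knave.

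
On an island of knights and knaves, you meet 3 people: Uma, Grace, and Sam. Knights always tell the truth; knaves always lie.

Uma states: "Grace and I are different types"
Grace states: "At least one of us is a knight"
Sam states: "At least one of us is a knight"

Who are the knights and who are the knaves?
Uma is a knave.
Grace is a knave.
Sam is a knave.

Verification:
- Uma (knave) says "Grace and I are different types" - this is FALSE (a lie) because Uma is a knave and Grace is a knave.
- Grace (knave) says "At least one of us is a knight" - this is FALSE (a lie) because no one is a knight.
- Sam (knave) says "At least one of us is a knight" - this is FALSE (a lie) because no one is a knight.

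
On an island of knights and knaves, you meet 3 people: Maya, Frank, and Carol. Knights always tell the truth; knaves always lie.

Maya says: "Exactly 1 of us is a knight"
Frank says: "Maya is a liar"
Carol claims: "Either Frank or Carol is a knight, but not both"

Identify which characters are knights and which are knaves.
Maya is a knight.
Frank is a knave.
Carol is a knave.

Verification:
- Maya (knight) says "Exactly 1 of us is a knight" - this is TRUE because there are 1 knights.
- Frank (knave) says "Maya is a liar" - this is FALSE (a lie) because Maya is a knight.
- Carol (knave) says "Either Frank or Carol is a knight, but not both" - this is FALSE (a lie) because Frank is a knave and Carol is a knave.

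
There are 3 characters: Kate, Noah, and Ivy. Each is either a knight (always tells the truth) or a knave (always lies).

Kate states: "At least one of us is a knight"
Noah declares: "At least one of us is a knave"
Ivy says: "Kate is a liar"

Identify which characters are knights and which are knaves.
Kate is a knight.
Noah is a knight.
Ivy is a knave.

Verification:
- Kate (knight) says "At least one of us is a knight" - this is TRUE because Kate and Noah are knights.
- Noah (knight) says "At least one of us is a knave" - this is TRUE because Ivy is a knave.
- Ivy (knave) says "Kate is a liar" - this is FALSE (a lie) because Kate is a knight.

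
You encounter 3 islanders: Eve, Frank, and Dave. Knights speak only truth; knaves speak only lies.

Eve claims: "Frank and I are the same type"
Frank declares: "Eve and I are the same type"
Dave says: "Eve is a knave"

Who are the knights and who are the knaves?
Eve is a knight.
Frank is a knight.
Dave is a knave.

Verification:
- Eve (knight) says "Frank and I are the same type" - this is TRUE because Eve is a knight and Frank is a knight.
- Frank (knight) says "Eve and I are the same type" - this is TRUE because Frank is a knight and Eve is a knight.
- Dave (knave) says "Eve is a knave" - this is FALSE (a lie) because Eve is a knight.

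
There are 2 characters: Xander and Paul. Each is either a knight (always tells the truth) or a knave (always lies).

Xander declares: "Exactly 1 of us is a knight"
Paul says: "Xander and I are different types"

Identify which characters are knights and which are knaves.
Xander is a knave.
Paul is a knave.

Verification:
- Xander (knave) says "Exactly 1 of us is a knight" - this is FALSE (a lie) because there are 0 knights.
- Paul (knave) says "Xander and I are different types" - this is FALSE (a lie) because Paul is a knave and Xander is a knave.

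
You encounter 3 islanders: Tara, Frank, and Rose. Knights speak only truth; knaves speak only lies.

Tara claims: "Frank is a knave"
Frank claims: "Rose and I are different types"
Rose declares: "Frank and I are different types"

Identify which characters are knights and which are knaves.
Tara is a knight.
Frank is a knave.
Rose is a knave.

Verification:
- Tara (knight) says "Frank is a knave" - this is TRUE because Frank is a knave.
- Frank (knave) says "Rose and I are different types" - this is FALSE (a lie) because Frank is a knave and Rose is a knave.
- Rose (knave) says "Frank and I are different types" - this is FALSE (a lie) because Rose is a knave and Frank is a knave.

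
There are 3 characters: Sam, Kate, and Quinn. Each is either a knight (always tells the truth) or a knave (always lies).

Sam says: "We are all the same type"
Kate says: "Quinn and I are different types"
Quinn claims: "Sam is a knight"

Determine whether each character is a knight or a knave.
Sam is a knave.
Kate is a knight.
Quinn is a knave.

Verification:
- Sam (knave) says "We are all the same type" - this is FALSE (a lie) because Kate is a knight and Sam and Quinn are knaves.
- Kate (knight) says "Quinn and I are different types" - this is TRUE because Kate is a knight and Quinn is a knave.
- Quinn (knave) says "Sam is a knight" - this is FALSE (a lie) because Sam is a knave.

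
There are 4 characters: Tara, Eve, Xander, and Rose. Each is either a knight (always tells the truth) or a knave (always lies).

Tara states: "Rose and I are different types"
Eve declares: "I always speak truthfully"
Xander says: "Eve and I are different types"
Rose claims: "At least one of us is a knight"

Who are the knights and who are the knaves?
Tara is a knave.
Eve is a knave.
Xander is a knave.
Rose is a knave.

Verification:
- Tara (knave) says "Rose and I are different types" - this is FALSE (a lie) because Tara is a knave and Rose is a knave.
- Eve (knave) says "I always speak truthfully" - this is FALSE (a lie) because Eve is a knave.
- Xander (knave) says "Eve and I are different types" - this is FALSE (a lie) because Xander is a knave and Eve is a knave.
- Rose (knave) says "At least one of us is a knight" - this is FALSE (a lie) because no one is a knight.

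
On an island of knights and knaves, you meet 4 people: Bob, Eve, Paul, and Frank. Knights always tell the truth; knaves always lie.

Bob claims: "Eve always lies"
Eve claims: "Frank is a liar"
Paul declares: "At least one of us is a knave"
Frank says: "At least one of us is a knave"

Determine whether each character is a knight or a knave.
Bob is a knight.
Eve is a knave.
Paul is a knight.
Frank is a knight.

Verification:
- Bob (knight) says "Eve always lies" - this is TRUE because Eve is a knave.
- Eve (knave) says "Frank is a liar" - this is FALSE (a lie) because Frank is a knight.
- Paul (knight) says "At least one of us is a knave" - this is TRUE because Eve is a knave.
- Frank (knight) says "At least one of us is a knave" - this is TRUE because Eve is a knave.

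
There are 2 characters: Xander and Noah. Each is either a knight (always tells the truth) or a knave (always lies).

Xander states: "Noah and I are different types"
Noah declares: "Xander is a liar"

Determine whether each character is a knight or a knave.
Xander is a knight.
Noah is a knave.

Verification:
- Xander (knight) says "Noah and I are different types" - this is TRUE because Xander is a knight and Noah is a knave.
- Noah (knave) says "Xander is a liar" - this is FALSE (a lie) because Xander is a knight.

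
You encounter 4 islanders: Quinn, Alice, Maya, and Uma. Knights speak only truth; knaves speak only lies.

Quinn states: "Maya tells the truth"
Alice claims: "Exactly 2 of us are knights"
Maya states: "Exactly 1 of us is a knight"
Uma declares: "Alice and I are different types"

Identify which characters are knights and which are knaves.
Quinn is a knave.
Alice is a knave.
Maya is a knave.
Uma is a knave.

Verification:
- Quinn (knave) says "Maya tells the truth" - this is FALSE (a lie) because Maya is a knave.
- Alice (knave) says "Exactly 2 of us are knights" - this is FALSE (a lie) because there are 0 knights.
- Maya (knave) says "Exactly 1 of us is a knight" - this is FALSE (a lie) because there are 0 knights.
- Uma (knave) says "Alice and I are different types" - this is FALSE (a lie) because Uma is a knave and Alice is a knave.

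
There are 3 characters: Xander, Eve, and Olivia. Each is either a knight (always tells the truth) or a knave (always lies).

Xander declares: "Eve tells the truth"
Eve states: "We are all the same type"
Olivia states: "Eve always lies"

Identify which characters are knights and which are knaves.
Xander is a knave.
Eve is a knave.
Olivia is a knight.

Verification:
- Xander (knave) says "Eve tells the truth" - this is FALSE (a lie) because Eve is a knave.
- Eve (knave) says "We are all the same type" - this is FALSE (a lie) because Olivia is a knight and Xander and Eve are knaves.
- Olivia (knight) says "Eve always lies" - this is TRUE because Eve is a knave.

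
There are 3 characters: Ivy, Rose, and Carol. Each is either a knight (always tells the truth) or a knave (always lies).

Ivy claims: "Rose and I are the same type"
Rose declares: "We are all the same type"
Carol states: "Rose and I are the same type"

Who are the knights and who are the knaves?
Ivy is a knight.
Rose is a knight.
Carol is a knight.

Verification:
- Ivy (knight) says "Rose and I are the same type" - this is TRUE because Ivy is a knight and Rose is a knight.
- Rose (knight) says "We are all the same type" - this is TRUE because Ivy, Rose, and Carol are knights.
- Carol (knight) says "Rose and I are the same type" - this is TRUE because Carol is a knight and Rose is a knight.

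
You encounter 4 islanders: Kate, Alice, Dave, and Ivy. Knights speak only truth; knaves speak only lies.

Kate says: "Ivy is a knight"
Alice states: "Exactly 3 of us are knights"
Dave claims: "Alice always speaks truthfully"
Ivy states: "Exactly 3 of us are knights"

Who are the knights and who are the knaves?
Kate is a knave.
Alice is a knave.
Dave is a knave.
Ivy is a knave.

Verification:
- Kate (knave) says "Ivy is a knight" - this is FALSE (a lie) because Ivy is a knave.
- Alice (knave) says "Exactly 3 of us are knights" - this is FALSE (a lie) because there are 0 knights.
- Dave (knave) says "Alice always speaks truthfully" - this is FALSE (a lie) because Alice is a knave.
- Ivy (knave) says "Exactly 3 of us are knights" - this is FALSE (a lie) because there are 0 knights.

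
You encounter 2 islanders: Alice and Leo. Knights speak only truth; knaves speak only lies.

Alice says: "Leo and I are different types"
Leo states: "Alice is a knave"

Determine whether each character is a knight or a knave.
Alice is a knight.
Leo is a knave.

Verification:
- Alice (knight) says "Leo and I are different types" - this is TRUE because Alice is a knight and Leo is a knave.
- Leo (knave) says "Alice is a knave" - this is FALSE (a lie) because Alice is a knight.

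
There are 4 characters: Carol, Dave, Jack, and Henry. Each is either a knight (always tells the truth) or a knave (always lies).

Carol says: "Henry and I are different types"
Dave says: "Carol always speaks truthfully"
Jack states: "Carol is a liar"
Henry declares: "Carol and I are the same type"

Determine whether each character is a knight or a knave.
Carol is a knight.
Dave is a knight.
Jack is a knave.
Henry is a knave.

Verification:
- Carol (knight) says "Henry and I are different types" - this is TRUE because Carol is a knight and Henry is a knave.
- Dave (knight) says "Carol always speaks truthfully" - this is TRUE because Carol is a knight.
- Jack (knave) says "Carol is a liar" - this is FALSE (a lie) because Carol is a knight.
- Henry (knave) says "Carol and I are the same type" - this is FALSE (a lie) because Henry is a knave and Carol is a knight.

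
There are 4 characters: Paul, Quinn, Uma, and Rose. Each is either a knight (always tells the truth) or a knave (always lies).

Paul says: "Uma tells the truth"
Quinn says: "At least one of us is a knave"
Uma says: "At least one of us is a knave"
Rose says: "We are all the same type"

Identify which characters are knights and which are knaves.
Paul is a knight.
Quinn is a knight.
Uma is a knight.
Rose is a knave.

Verification:
- Paul (knight) says "Uma tells the truth" - this is TRUE because Uma is a knight.
- Quinn (knight) says "At least one of us is a knave" - this is TRUE because Rose is a knave.
- Uma (knight) says "At least one of us is a knave" - this is TRUE because Rose is a knave.
- Rose (knave) says "We are all the same type" - this is FALSE (a lie) because Paul, Quinn, and Uma are knights and Rose is a knave.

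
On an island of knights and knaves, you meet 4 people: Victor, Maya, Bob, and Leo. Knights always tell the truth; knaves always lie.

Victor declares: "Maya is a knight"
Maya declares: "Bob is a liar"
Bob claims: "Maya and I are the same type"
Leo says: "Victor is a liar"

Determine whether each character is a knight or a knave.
Victor is a knight.
Maya is a knight.
Bob is a knave.
Leo is a knave.

Verification:
- Victor (knight) says "Maya is a knight" - this is TRUE because Maya is a knight.
- Maya (knight) says "Bob is a liar" - this is TRUE because Bob is a knave.
- Bob (knave) says "Maya and I are the same type" - this is FALSE (a lie) because Bob is a knave and Maya is a knight.
- Leo (knave) says "Victor is a liar" - this is FALSE (a lie) because Victor is a knight.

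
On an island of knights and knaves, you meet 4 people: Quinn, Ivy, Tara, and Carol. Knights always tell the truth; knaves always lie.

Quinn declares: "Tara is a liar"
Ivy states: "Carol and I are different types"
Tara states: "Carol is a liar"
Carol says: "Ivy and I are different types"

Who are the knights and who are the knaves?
Quinn is a knave.
Ivy is a knave.
Tara is a knight.
Carol is a knave.

Verification:
- Quinn (knave) says "Tara is a liar" - this is FALSE (a lie) because Tara is a knight.
- Ivy (knave) says "Carol and I are different types" - this is FALSE (a lie) because Ivy is a knave and Carol is a knave.
- Tara (knight) says "Carol is a liar" - this is TRUE because Carol is a knave.
- Carol (knave) says "Ivy and I are different types" - this is FALSE (a lie) because Carol is a knave and Ivy is a knave.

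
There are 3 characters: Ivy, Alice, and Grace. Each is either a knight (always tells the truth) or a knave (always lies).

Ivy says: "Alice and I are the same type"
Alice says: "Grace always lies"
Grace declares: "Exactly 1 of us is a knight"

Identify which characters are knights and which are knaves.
Ivy is a knight.
Alice is a knight.
Grace is a knave.

Verification:
- Ivy (knight) says "Alice and I are the same type" - this is TRUE because Ivy is a knight and Alice is a knight.
- Alice (knight) says "Grace always lies" - this is TRUE because Grace is a knave.
- Grace (knave) says "Exactly 1 of us is a knight" - this is FALSE (a lie) because there are 2 knights.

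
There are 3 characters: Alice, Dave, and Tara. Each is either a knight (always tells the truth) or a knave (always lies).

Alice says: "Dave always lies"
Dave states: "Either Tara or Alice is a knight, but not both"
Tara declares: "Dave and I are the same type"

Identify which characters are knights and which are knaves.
Alice is a knave.
Dave is a knight.
Tara is a knight.

Verification:
- Alice (knave) says "Dave always lies" - this is FALSE (a lie) because Dave is a knight.
- Dave (knight) says "Either Tara or Alice is a knight, but not both" - this is TRUE because Tara is a knight and Alice is a knave.
- Tara (knight) says "Dave and I are the same type" - this is TRUE because Tara is a knight and Dave is a knight.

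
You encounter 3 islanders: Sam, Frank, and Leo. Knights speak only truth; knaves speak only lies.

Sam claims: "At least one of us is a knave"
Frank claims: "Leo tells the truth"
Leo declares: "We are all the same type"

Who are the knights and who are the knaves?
Sam is a knight.
Frank is a knave.
Leo is a knave.

Verification:
- Sam (knight) says "At least one of us is a knave" - this is TRUE because Frank and Leo are knaves.
- Frank (knave) says "Leo tells the truth" - this is FALSE (a lie) because Leo is a knave.
- Leo (knave) says "We are all the same type" - this is FALSE (a lie) because Sam is a knight and Frank and Leo are knaves.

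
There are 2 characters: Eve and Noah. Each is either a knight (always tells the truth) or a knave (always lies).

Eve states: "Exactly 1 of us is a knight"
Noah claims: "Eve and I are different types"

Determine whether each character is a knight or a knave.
Eve is a knave.
Noah is a knave.

Verification:
- Eve (knave) says "Exactly 1 of us is a knight" - this is FALSE (a lie) because there are 0 knights.
- Noah (knave) says "Eve and I are different types" - this is FALSE (a lie) because Noah is a knave and Eve is a knave.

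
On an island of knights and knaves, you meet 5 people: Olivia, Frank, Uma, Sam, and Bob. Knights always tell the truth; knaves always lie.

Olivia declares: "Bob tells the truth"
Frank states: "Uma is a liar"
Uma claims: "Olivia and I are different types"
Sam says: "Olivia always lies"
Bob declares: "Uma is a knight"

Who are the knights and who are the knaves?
Olivia is a knave.
Frank is a knight.
Uma is a knave.
Sam is a knight.
Bob is a knave.

Verification:
- Olivia (knave) says "Bob tells the truth" - this is FALSE (a lie) because Bob is a knave.
- Frank (knight) says "Uma is a liar" - this is TRUE because Uma is a knave.
- Uma (knave) says "Olivia and I are different types" - this is FALSE (a lie) because Uma is a knave and Olivia is a knave.
- Sam (knight) says "Olivia always lies" - this is TRUE because Olivia is a knave.
- Bob (knave) says "Uma is a knight" - this is FALSE (a lie) because Uma is a knave.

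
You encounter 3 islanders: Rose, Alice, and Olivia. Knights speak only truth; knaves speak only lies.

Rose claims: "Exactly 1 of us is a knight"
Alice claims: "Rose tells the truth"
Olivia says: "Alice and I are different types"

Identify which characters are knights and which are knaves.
Rose is a knave.
Alice is a knave.
Olivia is a knave.

Verification:
- Rose (knave) says "Exactly 1 of us is a knight" - this is FALSE (a lie) because there are 0 knights.
- Alice (knave) says "Rose tells the truth" - this is FALSE (a lie) because Rose is a knave.
- Olivia (knave) says "Alice and I are different types" - this is FALSE (a lie) because Olivia is a knave and Alice is a knave.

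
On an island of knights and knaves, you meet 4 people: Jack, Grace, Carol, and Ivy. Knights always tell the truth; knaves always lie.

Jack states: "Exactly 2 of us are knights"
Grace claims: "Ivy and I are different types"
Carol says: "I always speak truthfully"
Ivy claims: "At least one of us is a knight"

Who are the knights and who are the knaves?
Jack is a knave.
Grace is a knave.
Carol is a knave.
Ivy is a knave.

Verification:
- Jack (knave) says "Exactly 2 of us are knights" - this is FALSE (a lie) because there are 0 knights.
- Grace (knave) says "Ivy and I are different types" - this is FALSE (a lie) because Grace is a knave and Ivy is a knave.
- Carol (knave) says "I always speak truthfully" - this is FALSE (a lie) because Carol is a knave.
- Ivy (knave) says "At least one of us is a knight" - this is FALSE (a lie) because no one is a knight.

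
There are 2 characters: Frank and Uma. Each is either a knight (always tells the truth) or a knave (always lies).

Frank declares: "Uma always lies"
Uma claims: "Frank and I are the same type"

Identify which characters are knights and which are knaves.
Frank is a knight.
Uma is a knave.

Verification:
- Frank (knight) says "Uma always lies" - this is TRUE because Uma is a knave.
- Uma (knave) says "Frank and I are the same type" - this is FALSE (a lie) because Uma is a knave and Frank is a knight.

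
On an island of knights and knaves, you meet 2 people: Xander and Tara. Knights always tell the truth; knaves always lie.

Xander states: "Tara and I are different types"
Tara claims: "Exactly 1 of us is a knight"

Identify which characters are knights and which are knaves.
Xander is a knave.
Tara is a knave.

Verification:
- Xander (knave) says "Tara and I are different types" - this is FALSE (a lie) because Xander is a knave and Tara is a knave.
- Tara (knave) says "Exactly 1 of us is a knight" - this is FALSE (a lie) because there are 0 knights.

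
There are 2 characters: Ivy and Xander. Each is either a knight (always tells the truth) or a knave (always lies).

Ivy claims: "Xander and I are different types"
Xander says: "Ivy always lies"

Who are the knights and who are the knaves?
Ivy is a knight.
Xander is a knave.

Verification:
- Ivy (knight) says "Xander and I are different types" - this is TRUE because Ivy is a knight and Xander is a knave.
- Xander (knave) says "Ivy always lies" - this is FALSE (a lie) because Ivy is a knight.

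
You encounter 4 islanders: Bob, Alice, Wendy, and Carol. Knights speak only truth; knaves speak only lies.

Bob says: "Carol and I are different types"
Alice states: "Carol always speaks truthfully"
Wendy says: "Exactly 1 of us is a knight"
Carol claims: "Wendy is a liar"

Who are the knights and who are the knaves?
Bob is a knave.
Alice is a knave.
Wendy is a knight.
Carol is a knave.

Verification:
- Bob (knave) says "Carol and I are different types" - this is FALSE (a lie) because Bob is a knave and Carol is a knave.
- Alice (knave) says "Carol always speaks truthfully" - this is FALSE (a lie) because Carol is a knave.
- Wendy (knight) says "Exactly 1 of us is a knight" - this is TRUE because there are 1 knights.
- Carol (knave) says "Wendy is a liar" - this is FALSE (a lie) because Wendy is a knight.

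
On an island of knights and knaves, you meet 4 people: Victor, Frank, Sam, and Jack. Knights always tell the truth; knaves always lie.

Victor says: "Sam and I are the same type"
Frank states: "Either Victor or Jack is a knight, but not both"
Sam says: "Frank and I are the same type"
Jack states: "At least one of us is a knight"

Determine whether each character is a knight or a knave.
Victor is a knave.
Frank is a knight.
Sam is a knight.
Jack is a knight.

Verification:
- Victor (knave) says "Sam and I are the same type" - this is FALSE (a lie) because Victor is a knave and Sam is a knight.
- Frank (knight) says "Either Victor or Jack is a knight, but not both" - this is TRUE because Victor is a knave and Jack is a knight.
- Sam (knight) says "Frank and I are the same type" - this is TRUE because Sam is a knight and Frank is a knight.
- Jack (knight) says "At least one of us is a knight" - this is TRUE because Frank, Sam, and Jack are knights.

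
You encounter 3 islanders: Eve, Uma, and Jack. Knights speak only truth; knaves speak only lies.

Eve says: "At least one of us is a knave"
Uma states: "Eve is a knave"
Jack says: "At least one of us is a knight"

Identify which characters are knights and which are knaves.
Eve is a knight.
Uma is a knave.
Jack is a knight.

Verification:
- Eve (knight) says "At least one of us is a knave" - this is TRUE because Uma is a knave.
- Uma (knave) says "Eve is a knave" - this is FALSE (a lie) because Eve is a knight.
- Jack (knight) says "At least one of us is a knight" - this is TRUE because Eve and Jack are knights.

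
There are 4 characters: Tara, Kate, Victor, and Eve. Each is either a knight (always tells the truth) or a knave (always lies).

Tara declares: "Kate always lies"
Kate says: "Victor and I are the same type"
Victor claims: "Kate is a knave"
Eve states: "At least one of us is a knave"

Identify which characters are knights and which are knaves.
Tara is a knight.
Kate is a knave.
Victor is a knight.
Eve is a knight.

Verification:
- Tara (knight) says "Kate always lies" - this is TRUE because Kate is a knave.
- Kate (knave) says "Victor and I are the same type" - this is FALSE (a lie) because Kate is a knave and Victor is a knight.
- Victor (knight) says "Kate is a knave" - this is TRUE because Kate is a knave.
- Eve (knight) says "At least one of us is a knave" - this is TRUE because Kate is a knave.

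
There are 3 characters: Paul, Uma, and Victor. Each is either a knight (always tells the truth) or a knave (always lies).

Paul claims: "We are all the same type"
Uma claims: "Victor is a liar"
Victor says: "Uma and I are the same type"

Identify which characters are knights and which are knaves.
Paul is a knave.
Uma is a knight.
Victor is a knave.

Verification:
- Paul (knave) says "We are all the same type" - this is FALSE (a lie) because Uma is a knight and Paul and Victor are knaves.
- Uma (knight) says "Victor is a liar" - this is TRUE because Victor is a knave.
- Victor (knave) says "Uma and I are the same type" - this is FALSE (a lie) because Victor is a knave and Uma is a knight.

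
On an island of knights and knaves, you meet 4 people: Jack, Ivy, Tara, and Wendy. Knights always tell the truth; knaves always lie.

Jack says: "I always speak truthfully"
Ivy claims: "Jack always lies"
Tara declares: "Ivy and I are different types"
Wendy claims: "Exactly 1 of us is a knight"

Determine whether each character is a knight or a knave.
Jack is a knight.
Ivy is a knave.
Tara is a knight.
Wendy is a knave.

Verification:
- Jack (knight) says "I always speak truthfully" - this is TRUE because Jack is a knight.
- Ivy (knave) says "Jack always lies" - this is FALSE (a lie) because Jack is a knight.
- Tara (knight) says "Ivy and I are different types" - this is TRUE because Tara is a knight and Ivy is a knave.
- Wendy (knave) says "Exactly 1 of us is a knight" - this is FALSE (a lie) because there are 2 knights.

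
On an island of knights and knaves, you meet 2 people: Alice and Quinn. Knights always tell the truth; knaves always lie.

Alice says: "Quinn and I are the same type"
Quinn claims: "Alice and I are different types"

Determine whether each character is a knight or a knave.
Alice is a knave.
Quinn is a knight.

Verification:
- Alice (knave) says "Quinn and I are the same type" - this is FALSE (a lie) because Alice is a knave and Quinn is a knight.
- Quinn (knight) says "Alice and I are different types" - this is TRUE because Quinn is a knight and Alice is a knave.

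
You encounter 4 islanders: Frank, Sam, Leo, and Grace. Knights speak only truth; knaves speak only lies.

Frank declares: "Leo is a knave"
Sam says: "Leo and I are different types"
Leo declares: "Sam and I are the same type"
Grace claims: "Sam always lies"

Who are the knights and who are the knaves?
Frank is a knight.
Sam is a knight.
Leo is a knave.
Grace is a knave.

Verification:
- Frank (knight) says "Leo is a knave" - this is TRUE because Leo is a knave.
- Sam (knight) says "Leo and I are different types" - this is TRUE because Sam is a knight and Leo is a knave.
- Leo (knave) says "Sam and I are the same type" - this is FALSE (a lie) because Leo is a knave and Sam is a knight.
- Grace (knave) says "Sam always lies" - this is FALSE (a lie) because Sam is a knight.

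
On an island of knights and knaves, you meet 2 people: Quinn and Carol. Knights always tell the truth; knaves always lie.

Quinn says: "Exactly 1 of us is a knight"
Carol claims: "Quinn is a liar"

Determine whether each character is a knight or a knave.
Quinn is a knight.
Carol is a knave.

Verification:
- Quinn (knight) says "Exactly 1 of us is a knight" - this is TRUE because there are 1 knights.
- Carol (knave) says "Quinn is a liar" - this is FALSE (a lie) because Quinn is a knight.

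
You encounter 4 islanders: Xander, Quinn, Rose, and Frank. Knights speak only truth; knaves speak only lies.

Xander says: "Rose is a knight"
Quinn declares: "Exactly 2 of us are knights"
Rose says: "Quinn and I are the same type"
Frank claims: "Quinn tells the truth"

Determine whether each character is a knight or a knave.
Xander is a knave.
Quinn is a knight.
Rose is a knave.
Frank is a knight.

Verification:
- Xander (knave) says "Rose is a knight" - this is FALSE (a lie) because Rose is a knave.
- Quinn (knight) says "Exactly 2 of us are knights" - this is TRUE because there are 2 knights.
- Rose (knave) says "Quinn and I are the same type" - this is FALSE (a lie) because Rose is a knave and Quinn is a knight.
- Frank (knight) says "Quinn tells the truth" - this is TRUE because Quinn is a knight.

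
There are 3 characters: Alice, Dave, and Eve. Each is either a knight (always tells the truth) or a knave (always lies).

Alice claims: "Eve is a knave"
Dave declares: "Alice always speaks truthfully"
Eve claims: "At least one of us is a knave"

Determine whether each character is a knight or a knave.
Alice is a knave.
Dave is a knave.
Eve is a knight.

Verification:
- Alice (knave) says "Eve is a knave" - this is FALSE (a lie) because Eve is a knight.
- Dave (knave) says "Alice always speaks truthfully" - this is FALSE (a lie) because Alice is a knave.
- Eve (knight) says "At least one of us is a knave" - this is TRUE because Alice and Dave are knaves.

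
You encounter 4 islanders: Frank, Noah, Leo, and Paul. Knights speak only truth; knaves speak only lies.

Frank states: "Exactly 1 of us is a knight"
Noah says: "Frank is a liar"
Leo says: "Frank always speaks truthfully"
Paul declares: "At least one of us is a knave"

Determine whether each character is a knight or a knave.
Frank is a knave.
Noah is a knight.
Leo is a knave.
Paul is a knight.

Verification:
- Frank (knave) says "Exactly 1 of us is a knight" - this is FALSE (a lie) because there are 2 knights.
- Noah (knight) says "Frank is a liar" - this is TRUE because Frank is a knave.
- Leo (knave) says "Frank always speaks truthfully" - this is FALSE (a lie) because Frank is a knave.
- Paul (knight) says "At least one of us is a knave" - this is TRUE because Frank and Leo are knaves.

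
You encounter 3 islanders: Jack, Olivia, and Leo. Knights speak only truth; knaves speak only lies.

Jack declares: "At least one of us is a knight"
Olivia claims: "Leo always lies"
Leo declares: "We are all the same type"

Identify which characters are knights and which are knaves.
Jack is a knight.
Olivia is a knight.
Leo is a knave.

Verification:
- Jack (knight) says "At least one of us is a knight" - this is TRUE because Jack and Olivia are knights.
- Olivia (knight) says "Leo always lies" - this is TRUE because Leo is a knave.
- Leo (knave) says "We are all the same type" - this is FALSE (a lie) because Jack and Olivia are knights and Leo is a knave.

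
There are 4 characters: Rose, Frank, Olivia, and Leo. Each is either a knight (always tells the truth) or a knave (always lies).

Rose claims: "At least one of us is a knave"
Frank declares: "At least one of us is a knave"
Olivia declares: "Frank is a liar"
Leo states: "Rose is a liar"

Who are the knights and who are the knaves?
Rose is a knight.
Frank is a knight.
Olivia is a knave.
Leo is a knave.

Verification:
- Rose (knight) says "At least one of us is a knave" - this is TRUE because Olivia and Leo are knaves.
- Frank (knight) says "At least one of us is a knave" - this is TRUE because Olivia and Leo are knaves.
- Olivia (knave) says "Frank is a liar" - this is FALSE (a lie) because Frank is a knight.
- Leo (knave) says "Rose is a liar" - this is FALSE (a lie) because Rose is a knight.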